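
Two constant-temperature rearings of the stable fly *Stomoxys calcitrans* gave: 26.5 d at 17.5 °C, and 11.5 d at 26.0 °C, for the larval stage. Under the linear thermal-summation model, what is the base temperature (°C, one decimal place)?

11.0 °C

Equal thermal constants: D₁(T₁ − T_b) = D₂(T₂ − T_b).
26.5·(17.5 − T_b) = 11.5·(26.0 − T_b)
T_b = (26.5·17.5 − 11.5·26.0) / (26.5 − 11.5) = 164.75 / 15.0 = 10.983 °C ≈ 11.0 °C.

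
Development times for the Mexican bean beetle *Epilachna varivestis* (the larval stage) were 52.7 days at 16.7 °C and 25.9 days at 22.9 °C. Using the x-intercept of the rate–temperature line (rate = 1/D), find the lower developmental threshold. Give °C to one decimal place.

Under the model K = D·(T − T_b), so D₁·(T₁ − T_b) = D₂·(T₂ − T_b).
52.7·(16.7 − T_b) = 25.9·(22.9 − T_b)
T_b = (52.7·16.7 − 25.9·22.9) / (52.7 − 25.9) = 286.98 / 26.8 = 10.708 °C ≈ 10.7 °C.

10.7 °C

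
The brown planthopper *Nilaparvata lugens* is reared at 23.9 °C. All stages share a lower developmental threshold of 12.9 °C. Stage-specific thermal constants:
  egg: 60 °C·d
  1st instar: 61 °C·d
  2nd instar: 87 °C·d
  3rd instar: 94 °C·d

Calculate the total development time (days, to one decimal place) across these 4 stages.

27.5 days

Daily accumulation at 23.9 °C = 23.9 − 12.9 = 11.0 DD/day.
Total K = 60 + 61 + 87 + 94 = 302 DD.
Total duration = 302 / 11.0 = 27.455 ≈ 27.5 days.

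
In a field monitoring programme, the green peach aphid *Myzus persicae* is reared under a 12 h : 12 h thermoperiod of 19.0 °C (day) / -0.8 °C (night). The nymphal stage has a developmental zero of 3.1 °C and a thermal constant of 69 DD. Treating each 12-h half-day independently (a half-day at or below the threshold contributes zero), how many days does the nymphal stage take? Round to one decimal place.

Day half: max(0, 19.0 − 3.1) × 0.5 = 15.9 × 0.5 = 7.95 DD.
Night half: max(0, -0.8 − 3.1) × 0.5 = 0.0 × 0.5 = 0.00 DD.
Per 24 h: 7.95 DD/day.
Duration = 69 / 7.95 = 8.679 ≈ 8.7 days.

8.7 days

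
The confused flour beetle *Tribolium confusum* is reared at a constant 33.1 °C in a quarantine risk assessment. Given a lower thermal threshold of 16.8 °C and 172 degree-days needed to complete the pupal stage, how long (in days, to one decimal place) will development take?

Daily accumulation = 33.1 − 16.8 = 16.3 DD/day.
Duration = 172 / 16.3 = 10.552 ≈ 10.6 days.

10.6 days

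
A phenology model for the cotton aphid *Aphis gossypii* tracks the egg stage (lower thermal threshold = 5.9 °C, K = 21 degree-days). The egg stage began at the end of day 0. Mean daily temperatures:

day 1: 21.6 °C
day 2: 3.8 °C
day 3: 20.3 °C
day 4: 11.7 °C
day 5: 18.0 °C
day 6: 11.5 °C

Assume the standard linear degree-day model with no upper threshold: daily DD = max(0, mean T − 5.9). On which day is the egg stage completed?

Daily DD above 5.9 °C: 15.7, 0.0, 14.4, 5.8, 12.1, 5.6.
Cumulative: 15.7, 15.7, 30.1, 35.9, 48.0, 53.6.
The total first reaches 21 DD on day 3.

day 3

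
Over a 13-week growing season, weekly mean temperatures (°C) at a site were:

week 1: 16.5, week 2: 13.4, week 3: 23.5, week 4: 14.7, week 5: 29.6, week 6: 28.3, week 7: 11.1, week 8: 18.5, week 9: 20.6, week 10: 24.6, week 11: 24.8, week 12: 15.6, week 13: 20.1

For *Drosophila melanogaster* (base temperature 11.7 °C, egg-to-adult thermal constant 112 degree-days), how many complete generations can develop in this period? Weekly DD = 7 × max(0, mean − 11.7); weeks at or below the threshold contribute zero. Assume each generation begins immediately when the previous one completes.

Weekly DD (7 × max(0, T̄ − 11.7)): 33.6, 11.9, 82.6, 21.0, 125.3, 116.2, 0.0, 47.6, 62.3, 90.3, 91.7, 27.3, 58.8.
Season total = 768.6 DD.
Complete generations = ⌊768.6 / 112⌋ = 6.

6 generations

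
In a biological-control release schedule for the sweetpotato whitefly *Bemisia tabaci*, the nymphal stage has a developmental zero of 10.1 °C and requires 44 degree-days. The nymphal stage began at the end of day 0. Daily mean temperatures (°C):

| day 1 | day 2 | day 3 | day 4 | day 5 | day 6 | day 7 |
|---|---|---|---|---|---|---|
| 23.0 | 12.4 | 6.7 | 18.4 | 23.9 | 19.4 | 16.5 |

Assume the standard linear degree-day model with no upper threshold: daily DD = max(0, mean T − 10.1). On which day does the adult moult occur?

Daily DD above 10.1 °C: 12.9, 2.3, 0.0, 8.3, 13.8, 9.3, 6.4.
Cumulative: 12.9, 15.2, 15.2, 23.5, 37.3, 46.6, 53.0.
The total first reaches 44 DD on day 6.

day 6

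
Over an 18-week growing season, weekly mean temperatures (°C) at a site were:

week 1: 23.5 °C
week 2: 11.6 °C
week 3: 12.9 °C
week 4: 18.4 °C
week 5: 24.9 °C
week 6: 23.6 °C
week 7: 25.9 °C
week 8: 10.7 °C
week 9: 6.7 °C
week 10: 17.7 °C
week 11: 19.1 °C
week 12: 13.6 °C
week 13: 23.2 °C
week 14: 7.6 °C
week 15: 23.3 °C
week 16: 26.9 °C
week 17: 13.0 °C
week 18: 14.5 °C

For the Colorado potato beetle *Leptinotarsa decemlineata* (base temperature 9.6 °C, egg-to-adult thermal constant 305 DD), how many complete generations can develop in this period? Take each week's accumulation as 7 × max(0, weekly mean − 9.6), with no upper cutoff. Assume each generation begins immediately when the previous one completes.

Weekly DD (7 × max(0, T̄ − 9.6)): 97.3, 14.0, 23.1, 61.6, 107.1, 98.0, 114.1, 7.7, 0.0, 56.7, 66.5, 28.0, 95.2, 0.0, 95.9, 121.1, 23.8, 34.3.
Season total = 1044.4 DD.
Complete generations = ⌊1044.4 / 305⌋ = 3.

3 generations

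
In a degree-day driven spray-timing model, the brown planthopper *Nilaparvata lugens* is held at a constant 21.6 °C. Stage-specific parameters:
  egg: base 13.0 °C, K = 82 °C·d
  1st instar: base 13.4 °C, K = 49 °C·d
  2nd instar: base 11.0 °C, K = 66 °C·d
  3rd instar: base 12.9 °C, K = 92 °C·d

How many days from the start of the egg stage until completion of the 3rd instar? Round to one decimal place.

egg: 82 / (21.6 − 13.0) = 82 / 8.6 = 9.535 d.
1st instar: 49 / (21.6 − 13.4) = 49 / 8.2 = 5.976 d.
2nd instar: 66 / (21.6 − 11.0) = 66 / 10.6 = 6.226 d.
3rd instar: 92 / (21.6 − 12.9) = 92 / 8.7 = 10.575 d.
Sum = 32.312 ≈ 32.3 days.

32.3 days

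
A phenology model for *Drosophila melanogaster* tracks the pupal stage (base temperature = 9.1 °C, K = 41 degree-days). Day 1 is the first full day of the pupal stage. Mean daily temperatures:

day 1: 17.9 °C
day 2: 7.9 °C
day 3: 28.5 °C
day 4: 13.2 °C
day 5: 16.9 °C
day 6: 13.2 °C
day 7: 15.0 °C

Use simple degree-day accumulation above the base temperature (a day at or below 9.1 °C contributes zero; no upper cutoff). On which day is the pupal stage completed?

day 6

Daily DD above 9.1 °C: 8.8, 0.0, 19.4, 4.1, 7.8, 4.1, 5.9.
Cumulative: 8.8, 8.8, 28.2, 32.3, 40.1, 44.2, 50.1.
The total first reaches 41 DD on day 6.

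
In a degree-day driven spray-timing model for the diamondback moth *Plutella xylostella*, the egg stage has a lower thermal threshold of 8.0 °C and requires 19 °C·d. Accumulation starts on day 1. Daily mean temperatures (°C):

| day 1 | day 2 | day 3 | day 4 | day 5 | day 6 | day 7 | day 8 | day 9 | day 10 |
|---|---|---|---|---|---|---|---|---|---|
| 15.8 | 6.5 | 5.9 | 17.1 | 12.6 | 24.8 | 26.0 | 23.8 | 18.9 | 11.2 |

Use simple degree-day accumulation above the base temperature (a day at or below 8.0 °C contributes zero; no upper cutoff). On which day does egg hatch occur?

Daily DD above 8.0 °C: 7.8, 0.0, 0.0, 9.1, 4.6, 16.8, 18.0, 15.8, 10.9, 3.2.
Cumulative: 7.8, 7.8, 7.8, 16.9, 21.5, 38.3, 56.3, 72.1, 83.0, 86.2.
The total first reaches 19 DD on day 5.

day 5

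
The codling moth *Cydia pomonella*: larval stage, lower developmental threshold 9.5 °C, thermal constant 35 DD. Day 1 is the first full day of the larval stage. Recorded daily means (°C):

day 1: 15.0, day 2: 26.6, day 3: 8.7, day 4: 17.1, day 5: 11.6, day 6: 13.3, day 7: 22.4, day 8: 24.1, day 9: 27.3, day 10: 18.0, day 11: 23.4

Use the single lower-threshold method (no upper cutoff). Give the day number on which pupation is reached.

day 6

Daily DD above 9.5 °C: 5.5, 17.1, 0.0, 7.6, 2.1, 3.8, 12.9, 14.6, 17.8, 8.5, 13.9.
Cumulative: 5.5, 22.6, 22.6, 30.2, 32.3, 36.1, 49.0, 63.6, 81.4, 89.9, 103.8.
The total first reaches 35 DD on day 6.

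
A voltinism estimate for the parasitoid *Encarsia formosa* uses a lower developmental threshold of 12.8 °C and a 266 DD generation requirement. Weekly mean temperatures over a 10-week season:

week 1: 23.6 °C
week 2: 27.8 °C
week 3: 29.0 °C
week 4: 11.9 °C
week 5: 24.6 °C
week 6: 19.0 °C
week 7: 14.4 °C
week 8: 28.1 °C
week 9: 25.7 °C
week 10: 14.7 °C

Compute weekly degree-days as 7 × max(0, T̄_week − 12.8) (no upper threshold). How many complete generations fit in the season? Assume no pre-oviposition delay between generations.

2 generations

Weekly DD (7 × max(0, T̄ − 12.8)): 75.6, 105.0, 113.4, 0.0, 82.6, 43.4, 11.2, 107.1, 90.3, 13.3.
Season total = 641.9 DD.
Complete generations = ⌊641.9 / 266⌋ = 2.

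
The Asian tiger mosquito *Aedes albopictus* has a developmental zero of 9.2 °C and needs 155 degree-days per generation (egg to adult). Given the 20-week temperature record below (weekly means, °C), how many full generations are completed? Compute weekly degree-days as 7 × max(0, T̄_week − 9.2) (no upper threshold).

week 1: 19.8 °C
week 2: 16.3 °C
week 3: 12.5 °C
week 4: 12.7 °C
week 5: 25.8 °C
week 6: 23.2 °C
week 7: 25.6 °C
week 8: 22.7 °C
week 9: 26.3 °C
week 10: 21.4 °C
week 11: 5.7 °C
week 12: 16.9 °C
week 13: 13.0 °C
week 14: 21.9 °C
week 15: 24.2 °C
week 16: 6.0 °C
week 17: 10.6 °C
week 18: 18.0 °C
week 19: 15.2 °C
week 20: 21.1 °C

8 generations

Weekly DD (7 × max(0, T̄ − 9.2)): 74.2, 49.7, 23.1, 24.5, 116.2, 98.0, 114.8, 94.5, 119.7, 85.4, 0.0, 53.9, 26.6, 88.9, 105.0, 0.0, 9.8, 61.6, 42.0, 83.3.
Season total = 1271.2 DD.
Complete generations = ⌊1271.2 / 155⌋ = 8.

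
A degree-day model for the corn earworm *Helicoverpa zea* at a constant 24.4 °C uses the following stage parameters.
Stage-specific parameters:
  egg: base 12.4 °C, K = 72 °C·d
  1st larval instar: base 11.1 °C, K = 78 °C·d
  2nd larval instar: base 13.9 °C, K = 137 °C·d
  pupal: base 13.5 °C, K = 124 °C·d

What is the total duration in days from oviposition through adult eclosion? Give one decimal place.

egg: 72 / (24.4 − 12.4) = 72 / 12.0 = 6.000 d.
1st larval instar: 78 / (24.4 − 11.1) = 78 / 13.3 = 5.865 d.
2nd larval instar: 137 / (24.4 − 13.9) = 137 / 10.5 = 13.048 d.
pupal: 124 / (24.4 − 13.5) = 124 / 10.9 = 11.376 d.
Sum = 36.288 ≈ 36.3 days.

36.3 days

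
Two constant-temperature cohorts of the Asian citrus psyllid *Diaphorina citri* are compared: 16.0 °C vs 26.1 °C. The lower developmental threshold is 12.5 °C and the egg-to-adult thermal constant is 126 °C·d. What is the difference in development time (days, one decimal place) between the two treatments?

At 16.0 °C: 126 / (16.0 − 12.5) = 126 / 3.5 = 36.000 d.
At 26.1 °C: 126 / (26.1 − 12.5) = 126 / 13.6 = 9.265 d.
Difference = |36.000 − 9.265| = 26.735 ≈ 26.7 days.

26.7 days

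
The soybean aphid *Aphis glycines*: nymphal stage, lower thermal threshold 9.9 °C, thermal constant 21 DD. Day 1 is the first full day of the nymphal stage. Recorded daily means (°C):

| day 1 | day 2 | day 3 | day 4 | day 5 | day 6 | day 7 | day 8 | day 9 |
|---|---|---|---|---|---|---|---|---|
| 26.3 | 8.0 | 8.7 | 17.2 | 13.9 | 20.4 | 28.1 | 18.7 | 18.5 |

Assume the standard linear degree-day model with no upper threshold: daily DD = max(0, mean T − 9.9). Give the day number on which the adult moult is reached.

Daily DD above 9.9 °C: 16.4, 0.0, 0.0, 7.3, 4.0, 10.5, 18.2, 8.8, 8.6.
Cumulative: 16.4, 16.4, 16.4, 23.7, 27.7, 38.2, 56.4, 65.2, 73.8.
The total first reaches 21 DD on day 4.

day 4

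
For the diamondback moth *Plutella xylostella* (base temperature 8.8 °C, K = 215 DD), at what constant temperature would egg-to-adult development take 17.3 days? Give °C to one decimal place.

Required daily accumulation = 215 / 17.3 = 12.428 DD/day.
T = T_base + 12.428 = 8.8 + 12.428 = 21.228 ≈ 21.2 °C.

21.2 °C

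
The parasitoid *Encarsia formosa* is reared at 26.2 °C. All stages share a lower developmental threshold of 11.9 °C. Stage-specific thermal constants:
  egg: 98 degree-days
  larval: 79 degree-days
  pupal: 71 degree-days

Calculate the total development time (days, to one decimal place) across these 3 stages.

Daily accumulation at 26.2 °C = 26.2 − 11.9 = 14.3 DD/day.
Total K = 98 + 79 + 71 = 248 DD.
Total duration = 248 / 14.3 = 17.343 ≈ 17.3 days.

17.3 days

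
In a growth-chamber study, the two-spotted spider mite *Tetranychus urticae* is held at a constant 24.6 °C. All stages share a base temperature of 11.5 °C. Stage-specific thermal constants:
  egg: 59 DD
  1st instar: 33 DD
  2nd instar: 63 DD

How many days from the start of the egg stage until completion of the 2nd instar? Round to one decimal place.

Daily accumulation at 24.6 °C = 24.6 − 11.5 = 13.1 DD/day.
Total K = 59 + 33 + 63 = 155 DD.
Total duration = 155 / 13.1 = 11.832 ≈ 11.8 days.

11.8 days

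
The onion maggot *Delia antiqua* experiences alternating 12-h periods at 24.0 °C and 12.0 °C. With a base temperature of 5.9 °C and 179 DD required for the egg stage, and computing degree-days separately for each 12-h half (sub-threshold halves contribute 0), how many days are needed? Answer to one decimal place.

Day half: max(0, 24.0 − 5.9) × 0.5 = 18.1 × 0.5 = 9.05 DD.
Night half: max(0, 12.0 − 5.9) × 0.5 = 6.1 × 0.5 = 3.05 DD.
Per 24 h: 12.10 DD/day.
Duration = 179 / 12.10 = 14.793 ≈ 14.8 days.

14.8 days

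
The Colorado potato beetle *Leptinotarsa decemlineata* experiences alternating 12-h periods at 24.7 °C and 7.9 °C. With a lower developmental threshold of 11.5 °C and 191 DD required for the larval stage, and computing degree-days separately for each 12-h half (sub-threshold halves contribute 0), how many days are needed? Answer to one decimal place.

28.9 days

Day half: max(0, 24.7 − 11.5) × 0.5 = 13.2 × 0.5 = 6.60 DD.
Night half: max(0, 7.9 − 11.5) × 0.5 = 0.0 × 0.5 = 0.00 DD.
Per 24 h: 6.60 DD/day.
Duration = 191 / 6.60 = 28.939 ≈ 28.9 days.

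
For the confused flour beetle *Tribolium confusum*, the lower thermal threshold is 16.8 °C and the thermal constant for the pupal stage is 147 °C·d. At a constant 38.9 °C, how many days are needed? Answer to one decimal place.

Daily accumulation = 38.9 − 16.8 = 22.1 DD/day.
Duration = 147 / 22.1 = 6.652 ≈ 6.7 days.

6.7 days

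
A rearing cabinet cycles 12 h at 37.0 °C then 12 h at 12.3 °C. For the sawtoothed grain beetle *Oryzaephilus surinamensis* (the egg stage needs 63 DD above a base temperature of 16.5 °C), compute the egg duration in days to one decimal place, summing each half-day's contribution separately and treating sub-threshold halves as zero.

Day half: max(0, 37.0 − 16.5) × 0.5 = 20.5 × 0.5 = 10.25 DD.
Night half: max(0, 12.3 − 16.5) × 0.5 = 0.0 × 0.5 = 0.00 DD.
Per 24 h: 10.25 DD/day.
Duration = 63 / 10.25 = 6.146 ≈ 6.1 days.

6.1 days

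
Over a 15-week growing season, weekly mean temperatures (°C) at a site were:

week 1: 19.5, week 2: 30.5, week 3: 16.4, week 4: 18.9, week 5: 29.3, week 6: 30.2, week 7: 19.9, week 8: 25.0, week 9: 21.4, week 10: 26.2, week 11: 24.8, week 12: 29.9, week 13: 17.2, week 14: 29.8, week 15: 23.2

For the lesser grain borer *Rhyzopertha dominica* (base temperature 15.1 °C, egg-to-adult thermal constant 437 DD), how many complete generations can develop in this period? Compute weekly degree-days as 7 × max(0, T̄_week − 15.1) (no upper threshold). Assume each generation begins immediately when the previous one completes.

2 generations

Weekly DD (7 × max(0, T̄ − 15.1)): 30.8, 107.8, 9.1, 26.6, 99.4, 105.7, 33.6, 69.3, 44.1, 77.7, 67.9, 103.6, 14.7, 102.9, 56.7.
Season total = 949.9 DD.
Complete generations = ⌊949.9 / 437⌋ = 2.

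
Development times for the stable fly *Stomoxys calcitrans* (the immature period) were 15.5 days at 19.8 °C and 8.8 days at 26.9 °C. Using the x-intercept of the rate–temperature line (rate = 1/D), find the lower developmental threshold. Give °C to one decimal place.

Equal thermal constants: D₁(T₁ − T_b) = D₂(T₂ − T_b).
15.5·(19.8 − T_b) = 8.8·(26.9 − T_b)
T_b = (15.5·19.8 − 8.8·26.9) / (15.5 − 8.8) = 70.18 / 6.7 = 10.475 °C ≈ 10.5 °C.

10.5 °C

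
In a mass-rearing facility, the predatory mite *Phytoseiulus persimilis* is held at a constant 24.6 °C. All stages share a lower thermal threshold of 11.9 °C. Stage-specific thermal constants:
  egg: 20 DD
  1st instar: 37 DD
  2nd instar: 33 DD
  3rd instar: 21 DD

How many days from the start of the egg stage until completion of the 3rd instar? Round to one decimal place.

8.7 days

Daily accumulation at 24.6 °C = 24.6 − 11.9 = 12.7 DD/day.
Total K = 20 + 37 + 33 + 21 = 111 DD.
Total duration = 111 / 12.7 = 8.740 ≈ 8.7 days.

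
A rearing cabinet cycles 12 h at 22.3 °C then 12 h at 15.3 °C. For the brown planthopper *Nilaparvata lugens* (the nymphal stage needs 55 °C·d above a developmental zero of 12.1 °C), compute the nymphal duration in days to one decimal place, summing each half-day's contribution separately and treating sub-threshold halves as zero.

Day half: max(0, 22.3 − 12.1) × 0.5 = 10.2 × 0.5 = 5.10 DD.
Night half: max(0, 15.3 − 12.1) × 0.5 = 3.2 × 0.5 = 1.60 DD.
Per 24 h: 6.70 DD/day.
Duration = 55 / 6.70 = 8.209 ≈ 8.2 days.

8.2 days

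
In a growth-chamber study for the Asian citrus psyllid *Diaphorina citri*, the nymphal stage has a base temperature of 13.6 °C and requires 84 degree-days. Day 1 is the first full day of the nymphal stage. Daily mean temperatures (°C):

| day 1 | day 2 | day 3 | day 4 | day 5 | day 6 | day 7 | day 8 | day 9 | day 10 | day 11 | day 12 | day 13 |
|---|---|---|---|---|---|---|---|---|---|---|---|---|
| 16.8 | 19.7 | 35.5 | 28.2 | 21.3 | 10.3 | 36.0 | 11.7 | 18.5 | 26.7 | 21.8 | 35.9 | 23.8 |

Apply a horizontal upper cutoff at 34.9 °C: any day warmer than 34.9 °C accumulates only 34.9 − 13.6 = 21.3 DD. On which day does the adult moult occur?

Daily DD above 13.6 °C (capped at 21.3): 3.2, 6.1, 21.3, 14.6, 7.7, 0.0, 21.3, 0.0, 4.9, 13.1, 8.2, 21.3, 10.2.
Cumulative: 3.2, 9.3, 30.6, 45.2, 52.9, 52.9, 74.2, 74.2, 79.1, 92.2, 100.4, 121.7, 131.9.
The total first reaches 84 DD on day 10.

day 10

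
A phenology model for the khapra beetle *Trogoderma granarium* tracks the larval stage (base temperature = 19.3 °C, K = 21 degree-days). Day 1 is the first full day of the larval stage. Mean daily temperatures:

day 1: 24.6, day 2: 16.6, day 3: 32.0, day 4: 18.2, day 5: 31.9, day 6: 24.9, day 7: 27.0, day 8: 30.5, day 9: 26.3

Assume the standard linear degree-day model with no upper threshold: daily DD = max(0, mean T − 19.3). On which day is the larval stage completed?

day 5

Daily DD above 19.3 °C: 5.3, 0.0, 12.7, 0.0, 12.6, 5.6, 7.7, 11.2, 7.0.
Cumulative: 5.3, 5.3, 18.0, 18.0, 30.6, 36.2, 43.9, 55.1, 62.1.
The total first reaches 21 DD on day 5.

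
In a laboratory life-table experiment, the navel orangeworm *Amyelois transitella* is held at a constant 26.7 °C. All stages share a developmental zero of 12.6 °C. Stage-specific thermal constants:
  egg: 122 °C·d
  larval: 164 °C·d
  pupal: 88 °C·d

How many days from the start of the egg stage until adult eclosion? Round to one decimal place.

Daily accumulation at 26.7 °C = 26.7 − 12.6 = 14.1 DD/day.
Total K = 122 + 164 + 88 = 374 DD.
Total duration = 374 / 14.1 = 26.525 ≈ 26.5 days.

26.5 days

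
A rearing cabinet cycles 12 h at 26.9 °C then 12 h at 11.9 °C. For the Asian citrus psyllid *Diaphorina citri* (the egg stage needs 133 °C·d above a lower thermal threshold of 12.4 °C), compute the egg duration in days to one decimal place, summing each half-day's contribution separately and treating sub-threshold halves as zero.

18.3 days

Day half: max(0, 26.9 − 12.4) × 0.5 = 14.5 × 0.5 = 7.25 DD.
Night half: max(0, 11.9 − 12.4) × 0.5 = 0.0 × 0.5 = 0.00 DD.
Per 24 h: 7.25 DD/day.
Duration = 133 / 7.25 = 18.345 ≈ 18.3 days.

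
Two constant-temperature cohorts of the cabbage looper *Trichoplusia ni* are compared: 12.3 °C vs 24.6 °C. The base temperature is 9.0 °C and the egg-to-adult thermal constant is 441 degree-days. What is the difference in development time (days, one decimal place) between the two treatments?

At 12.3 °C: 441 / (12.3 − 9.0) = 441 / 3.3 = 133.636 d.
At 24.6 °C: 441 / (24.6 − 9.0) = 441 / 15.6 = 28.269 d.
Difference = |133.636 − 28.269| = 105.367 ≈ 105.4 days.

105.4 days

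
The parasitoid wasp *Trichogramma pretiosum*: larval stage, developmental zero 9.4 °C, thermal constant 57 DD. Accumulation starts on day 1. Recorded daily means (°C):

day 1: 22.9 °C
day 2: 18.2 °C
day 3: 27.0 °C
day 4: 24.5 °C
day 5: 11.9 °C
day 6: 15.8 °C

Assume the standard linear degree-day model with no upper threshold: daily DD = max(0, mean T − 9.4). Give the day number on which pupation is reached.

Daily DD above 9.4 °C: 13.5, 8.8, 17.6, 15.1, 2.5, 6.4.
Cumulative: 13.5, 22.3, 39.9, 55.0, 57.5, 63.9.
The total first reaches 57 DD on day 5.

day 5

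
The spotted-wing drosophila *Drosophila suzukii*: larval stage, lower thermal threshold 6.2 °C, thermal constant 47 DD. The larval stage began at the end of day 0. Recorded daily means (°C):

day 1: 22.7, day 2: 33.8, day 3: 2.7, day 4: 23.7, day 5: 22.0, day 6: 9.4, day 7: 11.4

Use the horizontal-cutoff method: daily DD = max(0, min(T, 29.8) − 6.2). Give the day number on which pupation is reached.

day 4

Daily DD above 6.2 °C (capped at 23.6): 16.5, 23.6, 0.0, 17.5, 15.8, 3.2, 5.2.
Cumulative: 16.5, 40.1, 40.1, 57.6, 73.4, 76.6, 81.8.
The total first reaches 47 DD on day 4.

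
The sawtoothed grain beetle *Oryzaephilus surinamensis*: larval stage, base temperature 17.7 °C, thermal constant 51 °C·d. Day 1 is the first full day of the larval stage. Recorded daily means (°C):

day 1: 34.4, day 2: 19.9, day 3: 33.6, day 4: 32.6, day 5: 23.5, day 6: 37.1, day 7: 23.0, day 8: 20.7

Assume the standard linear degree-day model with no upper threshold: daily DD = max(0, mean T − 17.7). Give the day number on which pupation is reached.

Daily DD above 17.7 °C: 16.7, 2.2, 15.9, 14.9, 5.8, 19.4, 5.3, 3.0.
Cumulative: 16.7, 18.9, 34.8, 49.7, 55.5, 74.9, 80.2, 83.2.
The total first reaches 51 DD on day 5.

day 5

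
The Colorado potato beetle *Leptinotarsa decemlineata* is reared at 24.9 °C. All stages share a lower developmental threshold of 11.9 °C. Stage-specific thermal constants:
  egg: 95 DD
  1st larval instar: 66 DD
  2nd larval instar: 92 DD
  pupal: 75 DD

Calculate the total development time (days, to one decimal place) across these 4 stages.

Daily accumulation at 24.9 °C = 24.9 − 11.9 = 13.0 DD/day.
Total K = 95 + 66 + 92 + 75 = 328 DD.
Total duration = 328 / 13.0 = 25.231 ≈ 25.2 days.

25.2 days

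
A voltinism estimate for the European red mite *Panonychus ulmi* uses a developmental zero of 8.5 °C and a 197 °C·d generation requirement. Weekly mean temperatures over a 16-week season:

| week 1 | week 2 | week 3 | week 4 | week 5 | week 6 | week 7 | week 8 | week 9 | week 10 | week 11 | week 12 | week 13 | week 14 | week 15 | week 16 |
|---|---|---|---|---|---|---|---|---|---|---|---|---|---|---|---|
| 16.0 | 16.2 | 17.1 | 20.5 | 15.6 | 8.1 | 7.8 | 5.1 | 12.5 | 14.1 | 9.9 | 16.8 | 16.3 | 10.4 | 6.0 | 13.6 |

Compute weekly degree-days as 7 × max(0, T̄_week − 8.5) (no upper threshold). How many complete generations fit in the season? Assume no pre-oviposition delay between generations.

2 generations

Weekly DD (7 × max(0, T̄ − 8.5)): 52.5, 53.9, 60.2, 84.0, 49.7, 0.0, 0.0, 0.0, 28.0, 39.2, 9.8, 58.1, 54.6, 13.3, 0.0, 35.7.
Season total = 539.0 DD.
Complete generations = ⌊539.0 / 197⌋ = 2.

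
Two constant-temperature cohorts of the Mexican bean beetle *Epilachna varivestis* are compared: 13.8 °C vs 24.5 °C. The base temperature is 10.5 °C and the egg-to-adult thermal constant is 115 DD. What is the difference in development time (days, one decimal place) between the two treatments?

At 13.8 °C: 115 / (13.8 − 10.5) = 115 / 3.3 = 34.848 d.
At 24.5 °C: 115 / (24.5 − 10.5) = 115 / 14.0 = 8.214 d.
Difference = |34.848 − 8.214| = 26.634 ≈ 26.6 days.

26.6 days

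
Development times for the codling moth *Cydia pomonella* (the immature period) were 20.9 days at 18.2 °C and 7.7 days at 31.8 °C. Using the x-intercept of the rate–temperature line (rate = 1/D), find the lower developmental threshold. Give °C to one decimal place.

Under the model K = D·(T − T_b), so D₁·(T₁ − T_b) = D₂·(T₂ − T_b).
20.9·(18.2 − T_b) = 7.7·(31.8 − T_b)
T_b = (20.9·18.2 − 7.7·31.8) / (20.9 − 7.7) = 135.52 / 13.2 = 10.267 °C ≈ 10.3 °C.

10.3 °C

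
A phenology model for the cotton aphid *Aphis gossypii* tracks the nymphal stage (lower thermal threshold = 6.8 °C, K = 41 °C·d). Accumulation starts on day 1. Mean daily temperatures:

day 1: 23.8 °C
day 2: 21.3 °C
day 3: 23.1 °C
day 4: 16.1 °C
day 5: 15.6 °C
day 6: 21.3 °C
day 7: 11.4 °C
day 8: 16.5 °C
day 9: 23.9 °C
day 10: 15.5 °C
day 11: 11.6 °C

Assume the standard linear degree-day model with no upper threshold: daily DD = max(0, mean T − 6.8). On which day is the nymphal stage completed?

Daily DD above 6.8 °C: 17.0, 14.5, 16.3, 9.3, 8.8, 14.5, 4.6, 9.7, 17.1, 8.7, 4.8.
Cumulative: 17.0, 31.5, 47.8, 57.1, 65.9, 80.4, 85.0, 94.7, 111.8, 120.5, 125.3.
The total first reaches 41 DD on day 3.

day 3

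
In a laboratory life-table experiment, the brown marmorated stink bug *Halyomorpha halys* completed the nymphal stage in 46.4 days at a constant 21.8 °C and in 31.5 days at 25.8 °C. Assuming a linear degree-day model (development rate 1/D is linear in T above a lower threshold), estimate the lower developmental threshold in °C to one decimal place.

Under the model K = D·(T − T_b), so D₁·(T₁ − T_b) = D₂·(T₂ − T_b).
46.4·(21.8 − T_b) = 31.5·(25.8 − T_b)
T_b = (46.4·21.8 − 31.5·25.8) / (46.4 − 31.5) = 198.82 / 14.9 = 13.344 °C ≈ 13.3 °C.

13.3 °C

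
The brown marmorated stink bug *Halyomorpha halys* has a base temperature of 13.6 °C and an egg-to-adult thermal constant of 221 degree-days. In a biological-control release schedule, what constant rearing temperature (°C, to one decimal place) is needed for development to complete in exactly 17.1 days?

26.5 °C

Required daily accumulation = 221 / 17.1 = 12.924 DD/day.
T = T_base + 12.924 = 13.6 + 12.924 = 26.524 ≈ 26.5 °C.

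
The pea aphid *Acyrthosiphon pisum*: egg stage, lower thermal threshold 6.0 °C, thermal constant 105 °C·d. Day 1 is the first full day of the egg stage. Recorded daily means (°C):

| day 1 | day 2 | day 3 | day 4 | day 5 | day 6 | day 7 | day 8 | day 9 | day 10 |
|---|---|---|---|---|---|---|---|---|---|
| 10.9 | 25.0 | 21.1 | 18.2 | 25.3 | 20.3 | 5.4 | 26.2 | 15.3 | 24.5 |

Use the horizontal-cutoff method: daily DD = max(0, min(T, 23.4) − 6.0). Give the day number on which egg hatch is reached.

day 9

Daily DD above 6.0 °C (capped at 17.4): 4.9, 17.4, 15.1, 12.2, 17.4, 14.3, 0.0, 17.4, 9.3, 17.4.
Cumulative: 4.9, 22.3, 37.4, 49.6, 67.0, 81.3, 81.3, 98.7, 108.0, 125.4.
The total first reaches 105 DD on day 9.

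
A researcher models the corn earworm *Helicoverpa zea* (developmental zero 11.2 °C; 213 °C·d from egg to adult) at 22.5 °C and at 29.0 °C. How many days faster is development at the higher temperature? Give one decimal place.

6.9 days

At 22.5 °C: 213 / (22.5 − 11.2) = 213 / 11.3 = 18.850 d.
At 29.0 °C: 213 / (29.0 − 11.2) = 213 / 17.8 = 11.966 d.
Difference = |18.850 − 11.966| = 6.883 ≈ 6.9 days.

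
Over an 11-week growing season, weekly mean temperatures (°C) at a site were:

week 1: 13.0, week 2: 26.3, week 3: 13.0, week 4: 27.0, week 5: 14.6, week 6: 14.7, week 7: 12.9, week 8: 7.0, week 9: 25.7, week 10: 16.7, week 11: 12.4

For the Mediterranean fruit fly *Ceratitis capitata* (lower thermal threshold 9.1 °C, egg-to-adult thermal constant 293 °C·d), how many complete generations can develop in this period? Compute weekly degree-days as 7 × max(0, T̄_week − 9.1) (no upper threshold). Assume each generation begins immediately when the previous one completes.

Weekly DD (7 × max(0, T̄ − 9.1)): 27.3, 120.4, 27.3, 125.3, 38.5, 39.2, 26.6, 0.0, 116.2, 53.2, 23.1.
Season total = 597.1 DD.
Complete generations = ⌊597.1 / 293⌋ = 2.

2 generations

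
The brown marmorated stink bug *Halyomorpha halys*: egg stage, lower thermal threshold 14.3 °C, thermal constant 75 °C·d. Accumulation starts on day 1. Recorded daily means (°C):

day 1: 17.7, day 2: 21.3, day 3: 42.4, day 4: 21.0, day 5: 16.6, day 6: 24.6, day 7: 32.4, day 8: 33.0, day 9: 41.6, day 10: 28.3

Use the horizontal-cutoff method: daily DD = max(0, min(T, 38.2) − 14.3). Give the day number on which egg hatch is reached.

day 8

Daily DD above 14.3 °C (capped at 23.9): 3.4, 7.0, 23.9, 6.7, 2.3, 10.3, 18.1, 18.7, 23.9, 14.0.
Cumulative: 3.4, 10.4, 34.3, 41.0, 43.3, 53.6, 71.7, 90.4, 114.3, 128.3.
The total first reaches 75 DD on day 8.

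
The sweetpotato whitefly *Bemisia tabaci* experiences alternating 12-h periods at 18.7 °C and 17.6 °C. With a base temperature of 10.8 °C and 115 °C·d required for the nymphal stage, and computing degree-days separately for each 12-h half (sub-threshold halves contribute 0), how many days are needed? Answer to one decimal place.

Day half: max(0, 18.7 − 10.8) × 0.5 = 7.9 × 0.5 = 3.95 DD.
Night half: max(0, 17.6 − 10.8) × 0.5 = 6.8 × 0.5 = 3.40 DD.
Per 24 h: 7.35 DD/day.
Duration = 115 / 7.35 = 15.646 ≈ 15.6 days.

15.6 days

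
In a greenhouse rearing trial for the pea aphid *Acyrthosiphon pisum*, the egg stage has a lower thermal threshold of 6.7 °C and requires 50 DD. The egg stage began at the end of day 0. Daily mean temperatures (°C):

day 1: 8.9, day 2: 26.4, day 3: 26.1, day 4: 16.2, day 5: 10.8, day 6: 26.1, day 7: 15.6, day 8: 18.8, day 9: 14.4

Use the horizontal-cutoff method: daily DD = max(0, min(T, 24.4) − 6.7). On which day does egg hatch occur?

Daily DD above 6.7 °C (capped at 17.7): 2.2, 17.7, 17.7, 9.5, 4.1, 17.7, 8.9, 12.1, 7.7.
Cumulative: 2.2, 19.9, 37.6, 47.1, 51.2, 68.9, 77.8, 89.9, 97.6.
The total first reaches 50 DD on day 5.

day 5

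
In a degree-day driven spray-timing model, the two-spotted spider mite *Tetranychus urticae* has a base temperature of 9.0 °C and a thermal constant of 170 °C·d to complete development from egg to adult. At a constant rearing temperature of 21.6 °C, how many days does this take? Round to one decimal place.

13.5 days

Daily accumulation = 21.6 − 9.0 = 12.6 DD/day.
Duration = 170 / 12.6 = 13.492 ≈ 13.5 days.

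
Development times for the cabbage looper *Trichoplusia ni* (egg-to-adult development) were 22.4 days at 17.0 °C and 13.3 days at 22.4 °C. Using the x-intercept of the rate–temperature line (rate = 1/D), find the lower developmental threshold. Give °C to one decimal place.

9.1 °C

Linear rate model ⇒ the product D·(T − T_b) is constant across temperatures.
22.4·(17.0 − T_b) = 13.3·(22.4 − T_b)
T_b = (22.4·17.0 − 13.3·22.4) / (22.4 − 13.3) = 82.88 / 9.1 = 9.108 °C ≈ 9.1 °C.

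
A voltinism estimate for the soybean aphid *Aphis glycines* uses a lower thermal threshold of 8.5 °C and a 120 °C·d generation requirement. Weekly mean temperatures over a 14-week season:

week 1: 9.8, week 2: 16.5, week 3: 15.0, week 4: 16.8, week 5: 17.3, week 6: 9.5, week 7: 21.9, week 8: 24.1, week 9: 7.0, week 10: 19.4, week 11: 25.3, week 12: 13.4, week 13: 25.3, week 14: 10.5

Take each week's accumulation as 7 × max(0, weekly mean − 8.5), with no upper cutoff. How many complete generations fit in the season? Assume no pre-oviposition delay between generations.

6 generations

Weekly DD (7 × max(0, T̄ − 8.5)): 9.1, 56.0, 45.5, 58.1, 61.6, 7.0, 93.8, 109.2, 0.0, 76.3, 117.6, 34.3, 117.6, 14.0.
Season total = 800.1 DD.
Complete generations = ⌊800.1 / 120⌋ = 6.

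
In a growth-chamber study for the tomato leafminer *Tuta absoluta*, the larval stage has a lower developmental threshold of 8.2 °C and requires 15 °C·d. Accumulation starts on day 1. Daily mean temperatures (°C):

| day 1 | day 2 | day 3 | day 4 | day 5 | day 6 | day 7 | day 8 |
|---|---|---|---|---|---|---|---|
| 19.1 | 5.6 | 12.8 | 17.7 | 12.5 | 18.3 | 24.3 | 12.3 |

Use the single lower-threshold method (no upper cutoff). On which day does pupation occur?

day 3

Daily DD above 8.2 °C: 10.9, 0.0, 4.6, 9.5, 4.3, 10.1, 16.1, 4.1.
Cumulative: 10.9, 10.9, 15.5, 25.0, 29.3, 39.4, 55.5, 59.6.
The total first reaches 15 DD on day 3.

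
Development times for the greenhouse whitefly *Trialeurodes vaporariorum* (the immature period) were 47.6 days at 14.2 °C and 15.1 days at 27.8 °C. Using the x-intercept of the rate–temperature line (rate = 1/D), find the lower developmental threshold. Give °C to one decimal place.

Linear rate model ⇒ the product D·(T − T_b) is constant across temperatures.
47.6·(14.2 − T_b) = 15.1·(27.8 − T_b)
T_b = (47.6·14.2 − 15.1·27.8) / (47.6 − 15.1) = 256.14 / 32.5 = 7.881 °C ≈ 7.9 °C.

7.9 °C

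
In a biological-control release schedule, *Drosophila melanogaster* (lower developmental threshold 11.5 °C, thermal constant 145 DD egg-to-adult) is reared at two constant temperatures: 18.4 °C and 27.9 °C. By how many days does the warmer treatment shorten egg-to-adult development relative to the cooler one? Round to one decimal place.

12.2 days

At 18.4 °C: 145 / (18.4 − 11.5) = 145 / 6.9 = 21.014 d.
At 27.9 °C: 145 / (27.9 − 11.5) = 145 / 16.4 = 8.841 d.
Difference = |21.014 − 8.841| = 12.173 ≈ 12.2 days.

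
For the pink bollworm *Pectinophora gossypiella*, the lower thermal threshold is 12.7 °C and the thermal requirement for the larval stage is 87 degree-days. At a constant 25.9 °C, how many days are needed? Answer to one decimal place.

Daily accumulation = 25.9 − 12.7 = 13.2 DD/day.
Duration = 87 / 13.2 = 6.591 ≈ 6.6 days.

6.6 days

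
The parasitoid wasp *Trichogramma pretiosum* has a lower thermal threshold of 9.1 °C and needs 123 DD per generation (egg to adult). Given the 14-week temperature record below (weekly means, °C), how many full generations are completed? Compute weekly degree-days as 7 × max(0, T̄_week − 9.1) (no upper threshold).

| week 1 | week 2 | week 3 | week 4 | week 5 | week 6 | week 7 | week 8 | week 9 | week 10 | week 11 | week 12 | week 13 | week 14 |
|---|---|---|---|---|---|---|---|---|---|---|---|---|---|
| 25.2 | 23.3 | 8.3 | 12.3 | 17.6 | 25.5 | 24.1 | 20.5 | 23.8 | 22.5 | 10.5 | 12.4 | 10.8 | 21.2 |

Weekly DD (7 × max(0, T̄ − 9.1)): 112.7, 99.4, 0.0, 22.4, 59.5, 114.8, 105.0, 79.8, 102.9, 93.8, 9.8, 23.1, 11.9, 84.7.
Season total = 919.8 DD.
Complete generations = ⌊919.8 / 123⌋ = 7.

7 generations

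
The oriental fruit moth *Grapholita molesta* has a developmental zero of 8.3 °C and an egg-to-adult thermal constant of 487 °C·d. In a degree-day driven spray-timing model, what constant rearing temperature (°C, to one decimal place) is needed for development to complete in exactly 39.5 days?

Required daily accumulation = 487 / 39.5 = 12.329 DD/day.
T = T_base + 12.329 = 8.3 + 12.329 = 20.629 ≈ 20.6 °C.

20.6 °C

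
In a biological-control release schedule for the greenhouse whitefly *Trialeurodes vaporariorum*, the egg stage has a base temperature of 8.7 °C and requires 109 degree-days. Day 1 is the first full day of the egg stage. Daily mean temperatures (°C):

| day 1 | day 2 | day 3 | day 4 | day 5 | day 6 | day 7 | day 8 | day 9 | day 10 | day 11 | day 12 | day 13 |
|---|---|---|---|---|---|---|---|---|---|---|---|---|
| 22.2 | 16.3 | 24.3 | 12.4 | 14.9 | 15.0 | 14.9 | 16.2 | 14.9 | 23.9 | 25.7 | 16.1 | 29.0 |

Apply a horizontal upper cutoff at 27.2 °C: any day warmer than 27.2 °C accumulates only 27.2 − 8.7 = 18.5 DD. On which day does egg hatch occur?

Daily DD above 8.7 °C (capped at 18.5): 13.5, 7.6, 15.6, 3.7, 6.2, 6.3, 6.2, 7.5, 6.2, 15.2, 17.0, 7.4, 18.5.
Cumulative: 13.5, 21.1, 36.7, 40.4, 46.6, 52.9, 59.1, 66.6, 72.8, 88.0, 105.0, 112.4, 130.9.
The total first reaches 109 DD on day 12.

day 12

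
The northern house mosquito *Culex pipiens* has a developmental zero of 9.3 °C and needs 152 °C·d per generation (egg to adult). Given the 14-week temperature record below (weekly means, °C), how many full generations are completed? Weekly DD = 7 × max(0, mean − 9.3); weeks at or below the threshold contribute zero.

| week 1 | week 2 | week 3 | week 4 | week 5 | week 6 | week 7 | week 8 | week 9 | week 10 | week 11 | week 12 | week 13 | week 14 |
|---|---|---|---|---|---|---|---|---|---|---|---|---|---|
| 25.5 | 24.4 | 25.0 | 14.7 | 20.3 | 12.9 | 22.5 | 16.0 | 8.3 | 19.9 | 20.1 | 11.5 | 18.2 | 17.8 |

5 generations

Weekly DD (7 × max(0, T̄ − 9.3)): 113.4, 105.7, 109.9, 37.8, 77.0, 25.2, 92.4, 46.9, 0.0, 74.2, 75.6, 15.4, 62.3, 59.5.
Season total = 895.3 DD.
Complete generations = ⌊895.3 / 152⌋ = 5.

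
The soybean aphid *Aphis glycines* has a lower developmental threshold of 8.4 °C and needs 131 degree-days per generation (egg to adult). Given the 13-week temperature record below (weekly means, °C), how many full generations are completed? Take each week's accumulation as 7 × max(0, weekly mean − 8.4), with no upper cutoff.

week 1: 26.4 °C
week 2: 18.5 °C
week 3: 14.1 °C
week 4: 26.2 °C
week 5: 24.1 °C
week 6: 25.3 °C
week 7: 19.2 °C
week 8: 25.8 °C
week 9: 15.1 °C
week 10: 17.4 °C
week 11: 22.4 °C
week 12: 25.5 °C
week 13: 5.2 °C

8 generations

Weekly DD (7 × max(0, T̄ − 8.4)): 126.0, 70.7, 39.9, 124.6, 109.9, 118.3, 75.6, 121.8, 46.9, 63.0, 98.0, 119.7, 0.0.
Season total = 1114.4 DD.
Complete generations = ⌊1114.4 / 131⌋ = 8.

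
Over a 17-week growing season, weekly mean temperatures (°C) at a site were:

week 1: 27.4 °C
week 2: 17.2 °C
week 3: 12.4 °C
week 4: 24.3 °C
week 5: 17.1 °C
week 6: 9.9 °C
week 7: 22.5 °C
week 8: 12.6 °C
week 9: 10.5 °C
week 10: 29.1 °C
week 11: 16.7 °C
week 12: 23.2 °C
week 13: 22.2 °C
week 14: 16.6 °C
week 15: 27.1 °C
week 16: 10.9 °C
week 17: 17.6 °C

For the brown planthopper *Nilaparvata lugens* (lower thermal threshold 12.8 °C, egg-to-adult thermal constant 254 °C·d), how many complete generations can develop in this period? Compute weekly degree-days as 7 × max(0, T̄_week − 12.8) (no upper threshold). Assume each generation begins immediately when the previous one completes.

2 generations

Weekly DD (7 × max(0, T̄ − 12.8)): 102.2, 30.8, 0.0, 80.5, 30.1, 0.0, 67.9, 0.0, 0.0, 114.1, 27.3, 72.8, 65.8, 26.6, 100.1, 0.0, 33.6.
Season total = 751.8 DD.
Complete generations = ⌊751.8 / 254⌋ = 2.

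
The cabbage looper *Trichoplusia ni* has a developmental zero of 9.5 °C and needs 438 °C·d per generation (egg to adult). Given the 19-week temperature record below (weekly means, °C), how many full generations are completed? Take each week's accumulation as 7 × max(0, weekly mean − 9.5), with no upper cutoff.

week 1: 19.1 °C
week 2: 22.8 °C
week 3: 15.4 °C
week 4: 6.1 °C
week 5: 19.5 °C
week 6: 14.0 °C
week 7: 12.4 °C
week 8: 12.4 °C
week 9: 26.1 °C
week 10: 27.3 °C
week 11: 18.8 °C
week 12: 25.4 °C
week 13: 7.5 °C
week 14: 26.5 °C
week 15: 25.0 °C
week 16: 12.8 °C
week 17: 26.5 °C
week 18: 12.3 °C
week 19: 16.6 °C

2 generations

Weekly DD (7 × max(0, T̄ − 9.5)): 67.2, 93.1, 41.3, 0.0, 70.0, 31.5, 20.3, 20.3, 116.2, 124.6, 65.1, 111.3, 0.0, 119.0, 108.5, 23.1, 119.0, 19.6, 49.7.
Season total = 1199.8 DD.
Complete generations = ⌊1199.8 / 438⌋ = 2.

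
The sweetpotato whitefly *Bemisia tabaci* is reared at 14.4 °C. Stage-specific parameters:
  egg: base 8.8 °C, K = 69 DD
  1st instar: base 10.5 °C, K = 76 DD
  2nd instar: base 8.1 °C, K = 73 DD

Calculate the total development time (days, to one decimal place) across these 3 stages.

43.4 days

egg: 69 / (14.4 − 8.8) = 69 / 5.6 = 12.321 d.
1st instar: 76 / (14.4 − 10.5) = 76 / 3.9 = 19.487 d.
2nd instar: 73 / (14.4 − 8.1) = 73 / 6.3 = 11.587 d.
Sum = 43.396 ≈ 43.4 days.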